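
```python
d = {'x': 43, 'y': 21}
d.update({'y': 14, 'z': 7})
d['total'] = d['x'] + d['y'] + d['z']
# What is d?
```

After line 1: d = {'x': 43, 'y': 21}
After line 2 (y overwritten, z added): d = {'x': 43, 'y': 14, 'z': 7}
After line 3 (total = 43 + 14 + 7 = 64): d = {'x': 43, 'y': 14, 'z': 7, 'total': 64}

{'x': 43, 'y': 14, 'z': 7, 'total': 64}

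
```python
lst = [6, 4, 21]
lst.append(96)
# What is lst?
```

[6, 4, 21, 96]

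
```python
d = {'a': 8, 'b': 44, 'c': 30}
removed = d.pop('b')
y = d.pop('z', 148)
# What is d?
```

After line 1: d = {'a': 8, 'b': 44, 'c': 30}
After line 2 (pop 'b' returns 44): d = {'a': 8, 'c': 30}, removed = 44
After line 3 (pop 'z' missing, returns default 148): d = {'a': 8, 'c': 30}, y = 148

{'a': 8, 'c': 30}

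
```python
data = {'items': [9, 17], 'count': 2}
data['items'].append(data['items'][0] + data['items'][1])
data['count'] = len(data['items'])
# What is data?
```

After line 1: data = {'items': [9, 17], 'count': 2}
After line 2 (append 9 + 17 = 26): data = {'items': [9, 17, 26], 'count': 2}
After line 3 (count = len(items) = 3): data = {'items': [9, 17, 26], 'count': 3}

{'items': [9, 17, 26], 'count': 3}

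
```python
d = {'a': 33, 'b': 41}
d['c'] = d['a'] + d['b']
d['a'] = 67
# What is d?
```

After line 1: d = {'a': 33, 'b': 41}
After line 2 (d['c'] = 33 + 41): d = {'a': 33, 'b': 41, 'c': 74}
After line 3: d = {'a': 67, 'b': 41, 'c': 74}

{'a': 67, 'b': 41, 'c': 74}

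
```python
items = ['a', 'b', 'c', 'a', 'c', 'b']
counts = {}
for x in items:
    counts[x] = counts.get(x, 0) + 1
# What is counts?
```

Initial: counts = {}, items = ['a', 'b', 'c', 'a', 'c', 'b']
See 'a': counts = {'a': 1}
See 'b': counts = {'a': 1, 'b': 1}
See 'c': counts = {'a': 1, 'b': 1, 'c': 1}
See 'a': counts = {'a': 2, 'b': 1, 'c': 1}
See 'c': counts = {'a': 2, 'b': 1, 'c': 2}
See 'b': counts = {'a': 2, 'b': 2, 'c': 2}

{'a': 2, 'b': 2, 'c': 2}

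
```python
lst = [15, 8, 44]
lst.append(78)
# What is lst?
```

[15, 8, 44, 78]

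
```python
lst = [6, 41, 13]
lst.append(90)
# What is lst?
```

[6, 41, 13, 90]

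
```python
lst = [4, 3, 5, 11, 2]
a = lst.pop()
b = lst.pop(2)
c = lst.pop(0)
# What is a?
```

After line 1: lst = [4, 3, 5, 11, 2]
After line 2 (pop() -> a = 2): lst = [4, 3, 5, 11]
After line 3 (pop(2) -> b = 5): lst = [4, 3, 11]
After line 4 (pop(0) -> c = 4): lst = [3, 11]

2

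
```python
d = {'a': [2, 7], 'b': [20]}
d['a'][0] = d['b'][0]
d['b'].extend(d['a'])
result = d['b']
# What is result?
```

After line 1: d = {'a': [2, 7], 'b': [20]}
After line 2 (a[0] = b[0] = 20): d = {'a': [20, 7], 'b': [20]}
After line 3 (b.extend(a) appends [20, 7]): d = {'a': [20, 7], 'b': [20, 20, 7]}
After line 4: result = d['b'] = [20, 20, 7]

[20, 20, 7]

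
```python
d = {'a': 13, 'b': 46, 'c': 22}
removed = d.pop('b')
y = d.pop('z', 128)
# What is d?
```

After line 1: d = {'a': 13, 'b': 46, 'c': 22}
After line 2 (pop 'b' returns 46): d = {'a': 13, 'c': 22}, removed = 46
After line 3 (pop 'z' missing, returns default 128): d = {'a': 13, 'c': 22}, y = 128

{'a': 13, 'c': 22}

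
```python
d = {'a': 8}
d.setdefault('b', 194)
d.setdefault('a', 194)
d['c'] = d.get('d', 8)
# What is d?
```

After line 1: d = {'a': 8}
After line 2 (setdefault adds 'b'=194): d = {'a': 8, 'b': 194}
After line 3 (setdefault 'a' no-op, already exists): d = {'a': 8, 'b': 194}
After line 4 (get('d', 8) returns default since 'd' not in d): d = {'a': 8, 'b': 194, 'c': 8}

{'a': 8, 'b': 194, 'c': 8}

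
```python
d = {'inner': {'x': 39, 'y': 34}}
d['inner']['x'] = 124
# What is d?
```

After line 1: d = {'inner': {'x': 39, 'y': 34}}
After line 2 (inner x overwritten): d = {'inner': {'x': 124, 'y': 34}}

{'inner': {'x': 124, 'y': 34}}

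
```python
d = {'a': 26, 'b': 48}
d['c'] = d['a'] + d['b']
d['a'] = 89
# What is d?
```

After line 1: d = {'a': 26, 'b': 48}
After line 2 (d['c'] = 26 + 48): d = {'a': 26, 'b': 48, 'c': 74}
After line 3: d = {'a': 89, 'b': 48, 'c': 74}

{'a': 89, 'b': 48, 'c': 74}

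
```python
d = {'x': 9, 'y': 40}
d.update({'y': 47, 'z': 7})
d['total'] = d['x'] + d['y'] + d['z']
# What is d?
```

After line 1: d = {'x': 9, 'y': 40}
After line 2 (y overwritten, z added): d = {'x': 9, 'y': 47, 'z': 7}
After line 3 (total = 9 + 47 + 7 = 63): d = {'x': 9, 'y': 47, 'z': 7, 'total': 63}

{'x': 9, 'y': 47, 'z': 7, 'total': 63}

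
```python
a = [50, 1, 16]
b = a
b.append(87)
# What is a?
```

After line 1: a = [50, 1, 16]
After line 2 (b = a is an alias, same object): a = [50, 1, 16], b = [50, 1, 16]
After line 3 (b.append mutates the shared list): a = [50, 1, 16, 87], b = [50, 1, 16, 87]

[50, 1, 16, 87]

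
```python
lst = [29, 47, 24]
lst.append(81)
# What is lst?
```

[29, 47, 24, 81]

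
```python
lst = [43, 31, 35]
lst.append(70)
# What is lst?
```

[43, 31, 35, 70]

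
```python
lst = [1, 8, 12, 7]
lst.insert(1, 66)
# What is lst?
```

[1, 66, 8, 12, 7]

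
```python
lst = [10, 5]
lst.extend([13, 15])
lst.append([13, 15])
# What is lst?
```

After line 1: lst = [10, 5]
After line 2 (extend unpacks [13, 15]): lst = [10, 5, 13, 15]
After line 3 (append adds [13, 15] as single element): lst = [10, 5, 13, 15, [13, 15]]

[10, 5, 13, 15, [13, 15]]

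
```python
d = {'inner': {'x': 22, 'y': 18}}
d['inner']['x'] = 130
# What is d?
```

After line 1: d = {'inner': {'x': 22, 'y': 18}}
After line 2 (inner x overwritten): d = {'inner': {'x': 130, 'y': 18}}

{'inner': {'x': 130, 'y': 18}}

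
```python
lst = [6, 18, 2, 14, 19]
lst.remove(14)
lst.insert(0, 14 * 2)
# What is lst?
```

After line 1: lst = [6, 18, 2, 14, 19]
After line 2 (remove first 14): lst = [6, 18, 2, 19]
After line 3 (insert 28 at index 0): lst = [28, 6, 18, 2, 19]

[28, 6, 18, 2, 19]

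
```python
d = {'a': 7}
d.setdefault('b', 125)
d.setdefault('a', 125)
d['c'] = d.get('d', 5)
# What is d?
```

After line 1: d = {'a': 7}
After line 2 (setdefault adds 'b'=125): d = {'a': 7, 'b': 125}
After line 3 (setdefault 'a' no-op, already exists): d = {'a': 7, 'b': 125}
After line 4 (get('d', 5) returns default since 'd' not in d): d = {'a': 7, 'b': 125, 'c': 5}

{'a': 7, 'b': 125, 'c': 5}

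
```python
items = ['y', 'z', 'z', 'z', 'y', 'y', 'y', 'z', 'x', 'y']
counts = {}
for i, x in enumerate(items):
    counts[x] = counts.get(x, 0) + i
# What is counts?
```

Initial: counts = {}, items = ['y', 'z', 'z', 'z', 'y', 'y', 'y', 'z', 'x', 'y']
i=0, x='y': counts = {'y': 0}
i=1, x='z': counts = {'y': 0, 'z': 1}
i=2, x='z': counts = {'y': 0, 'z': 3}
i=3, x='z': counts = {'y': 0, 'z': 6}
i=4, x='y': counts = {'y': 4, 'z': 6}
i=5, x='y': counts = {'y': 9, 'z': 6}
i=6, x='y': counts = {'y': 15, 'z': 6}
i=7, x='z': counts = {'y': 15, 'z': 13}
i=8, x='x': counts = {'y': 15, 'z': 13, 'x': 8}
i=9, x='y': counts = {'y': 24, 'z': 13, 'x': 8}

{'y': 24, 'z': 13, 'x': 8}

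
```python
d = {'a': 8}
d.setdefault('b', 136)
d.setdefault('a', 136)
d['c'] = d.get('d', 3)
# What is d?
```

After line 1: d = {'a': 8}
After line 2 (setdefault adds 'b'=136): d = {'a': 8, 'b': 136}
After line 3 (setdefault 'a' no-op, already exists): d = {'a': 8, 'b': 136}
After line 4 (get('d', 3) returns default since 'd' not in d): d = {'a': 8, 'b': 136, 'c': 3}

{'a': 8, 'b': 136, 'c': 3}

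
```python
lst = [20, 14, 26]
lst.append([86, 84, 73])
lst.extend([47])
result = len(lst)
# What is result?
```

After line 1: lst = [20, 14, 26]
After line 2 (append adds [86, 84, 73] as single element): lst = [20, 14, 26, [86, 84, 73]]
After line 3 (extend unpacks [47], adds 47): lst = [20, 14, 26, [86, 84, 73], 47]
After line 4: result = len(lst) = 5

5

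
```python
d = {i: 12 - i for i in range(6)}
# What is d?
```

{0: 12, 1: 11, 2: 10, 3: 9, 4: 8, 5: 7}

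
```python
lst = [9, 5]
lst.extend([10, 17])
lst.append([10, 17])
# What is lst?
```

After line 1: lst = [9, 5]
After line 2 (extend unpacks [10, 17]): lst = [9, 5, 10, 17]
After line 3 (append adds [10, 17] as single element): lst = [9, 5, 10, 17, [10, 17]]

[9, 5, 10, 17, [10, 17]]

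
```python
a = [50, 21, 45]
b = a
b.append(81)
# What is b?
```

After line 1: a = [50, 21, 45]
After line 2 (b = a is an alias, same object): a = [50, 21, 45], b = [50, 21, 45]
After line 3 (b.append mutates the shared list): a = [50, 21, 45, 81], b = [50, 21, 45, 81]

[50, 21, 45, 81]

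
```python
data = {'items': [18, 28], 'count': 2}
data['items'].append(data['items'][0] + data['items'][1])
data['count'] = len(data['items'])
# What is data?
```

After line 1: data = {'items': [18, 28], 'count': 2}
After line 2 (append 18 + 28 = 46): data = {'items': [18, 28, 46], 'count': 2}
After line 3 (count = len(items) = 3): data = {'items': [18, 28, 46], 'count': 3}

{'items': [18, 28, 46], 'count': 3}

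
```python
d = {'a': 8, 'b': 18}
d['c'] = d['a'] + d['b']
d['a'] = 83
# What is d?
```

After line 1: d = {'a': 8, 'b': 18}
After line 2 (d['c'] = 8 + 18): d = {'a': 8, 'b': 18, 'c': 26}
After line 3: d = {'a': 83, 'b': 18, 'c': 26}

{'a': 83, 'b': 18, 'c': 26}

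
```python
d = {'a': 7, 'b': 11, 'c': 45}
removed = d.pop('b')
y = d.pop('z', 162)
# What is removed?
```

After line 1: d = {'a': 7, 'b': 11, 'c': 45}
After line 2 (pop 'b' returns 11): d = {'a': 7, 'c': 45}, removed = 11
After line 3 (pop 'z' missing, returns default 162): d = {'a': 7, 'c': 45}, y = 162

11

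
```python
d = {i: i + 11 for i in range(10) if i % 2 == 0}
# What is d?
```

{0: 11, 2: 13, 4: 15, 6: 17, 8: 19}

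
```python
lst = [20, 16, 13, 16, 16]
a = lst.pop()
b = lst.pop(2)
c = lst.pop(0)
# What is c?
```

After line 1: lst = [20, 16, 13, 16, 16]
After line 2 (pop() -> a = 16): lst = [20, 16, 13, 16]
After line 3 (pop(2) -> b = 13): lst = [20, 16, 16]
After line 4 (pop(0) -> c = 20): lst = [16, 16]

20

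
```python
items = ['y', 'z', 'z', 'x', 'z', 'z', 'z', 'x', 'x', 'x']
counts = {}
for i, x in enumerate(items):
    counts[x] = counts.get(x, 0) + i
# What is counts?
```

Initial: counts = {}, items = ['y', 'z', 'z', 'x', 'z', 'z', 'z', 'x', 'x', 'x']
i=0, x='y': counts = {'y': 0}
i=1, x='z': counts = {'y': 0, 'z': 1}
i=2, x='z': counts = {'y': 0, 'z': 3}
i=3, x='x': counts = {'y': 0, 'z': 3, 'x': 3}
i=4, x='z': counts = {'y': 0, 'z': 7, 'x': 3}
i=5, x='z': counts = {'y': 0, 'z': 12, 'x': 3}
i=6, x='z': counts = {'y': 0, 'z': 18, 'x': 3}
i=7, x='x': counts = {'y': 0, 'z': 18, 'x': 10}
i=8, x='x': counts = {'y': 0, 'z': 18, 'x': 18}
i=9, x='x': counts = {'y': 0, 'z': 18, 'x': 27}

{'y': 0, 'z': 18, 'x': 27}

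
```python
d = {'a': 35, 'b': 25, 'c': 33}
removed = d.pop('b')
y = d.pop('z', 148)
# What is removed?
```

After line 1: d = {'a': 35, 'b': 25, 'c': 33}
After line 2 (pop 'b' returns 25): d = {'a': 35, 'c': 33}, removed = 25
After line 3 (pop 'z' missing, returns default 148): d = {'a': 35, 'c': 33}, y = 148

25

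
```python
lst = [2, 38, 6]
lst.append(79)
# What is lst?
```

[2, 38, 6, 79]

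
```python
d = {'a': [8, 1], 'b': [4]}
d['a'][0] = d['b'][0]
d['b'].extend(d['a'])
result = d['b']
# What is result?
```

After line 1: d = {'a': [8, 1], 'b': [4]}
After line 2 (a[0] = b[0] = 4): d = {'a': [4, 1], 'b': [4]}
After line 3 (b.extend(a) appends [4, 1]): d = {'a': [4, 1], 'b': [4, 4, 1]}
After line 4: result = d['b'] = [4, 4, 1]

[4, 4, 1]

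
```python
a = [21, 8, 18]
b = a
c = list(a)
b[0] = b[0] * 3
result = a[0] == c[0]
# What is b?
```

After line 1: a = [21, 8, 18]
After line 2 (b = a, alias): a = [21, 8, 18], b = [21, 8, 18]
After line 3 (c = list(a) is a copy, new object): c = [21, 8, 18]
After line 4 (b[0] = 21 * 3 = 63; mutates shared a/b): a = b = [63, 8, 18], c = [21, 8, 18]
After line 5 (a[0] = 63, c[0] = 21; result = False)

[63, 8, 18]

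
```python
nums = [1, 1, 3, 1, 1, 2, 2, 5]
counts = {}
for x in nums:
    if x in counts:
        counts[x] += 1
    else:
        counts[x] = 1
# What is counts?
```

Initial: counts = {}, nums = [1, 1, 3, 1, 1, 2, 2, 5]
See 1: counts = {1: 1}
See 1: counts = {1: 2}
See 3: counts = {1: 2, 3: 1}
See 1: counts = {1: 3, 3: 1}
See 1: counts = {1: 4, 3: 1}
See 2: counts = {1: 4, 3: 1, 2: 1}
See 2: counts = {1: 4, 3: 1, 2: 2}
See 5: counts = {1: 4, 3: 1, 2: 2, 5: 1}

{1: 4, 3: 1, 2: 2, 5: 1}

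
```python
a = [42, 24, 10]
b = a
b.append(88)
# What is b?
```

After line 1: a = [42, 24, 10]
After line 2 (b = a is an alias, same object): a = [42, 24, 10], b = [42, 24, 10]
After line 3 (b.append mutates the shared list): a = [42, 24, 10, 88], b = [42, 24, 10, 88]

[42, 24, 10, 88]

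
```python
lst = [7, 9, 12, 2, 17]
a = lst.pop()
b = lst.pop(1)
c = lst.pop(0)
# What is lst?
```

After line 1: lst = [7, 9, 12, 2, 17]
After line 2 (pop() -> a = 17): lst = [7, 9, 12, 2]
After line 3 (pop(1) -> b = 9): lst = [7, 12, 2]
After line 4 (pop(0) -> c = 7): lst = [12, 2]

[12, 2]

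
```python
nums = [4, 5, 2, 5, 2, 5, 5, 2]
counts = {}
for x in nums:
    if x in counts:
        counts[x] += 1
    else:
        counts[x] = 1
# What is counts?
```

Initial: counts = {}, nums = [4, 5, 2, 5, 2, 5, 5, 2]
See 4: counts = {4: 1}
See 5: counts = {4: 1, 5: 1}
See 2: counts = {4: 1, 5: 1, 2: 1}
See 5: counts = {4: 1, 5: 2, 2: 1}
See 2: counts = {4: 1, 5: 2, 2: 2}
See 5: counts = {4: 1, 5: 3, 2: 2}
See 5: counts = {4: 1, 5: 4, 2: 2}
See 2: counts = {4: 1, 5: 4, 2: 3}

{4: 1, 5: 4, 2: 3}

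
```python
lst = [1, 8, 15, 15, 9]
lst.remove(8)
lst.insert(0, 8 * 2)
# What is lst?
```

After line 1: lst = [1, 8, 15, 15, 9]
After line 2 (remove first 8): lst = [1, 15, 15, 9]
After line 3 (insert 16 at index 0): lst = [16, 1, 15, 15, 9]

[16, 1, 15, 15, 9]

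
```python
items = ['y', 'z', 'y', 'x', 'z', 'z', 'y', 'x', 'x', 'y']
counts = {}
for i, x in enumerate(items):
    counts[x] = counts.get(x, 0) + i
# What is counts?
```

Initial: counts = {}, items = ['y', 'z', 'y', 'x', 'z', 'z', 'y', 'x', 'x', 'y']
i=0, x='y': counts = {'y': 0}
i=1, x='z': counts = {'y': 0, 'z': 1}
i=2, x='y': counts = {'y': 2, 'z': 1}
i=3, x='x': counts = {'y': 2, 'z': 1, 'x': 3}
i=4, x='z': counts = {'y': 2, 'z': 5, 'x': 3}
i=5, x='z': counts = {'y': 2, 'z': 10, 'x': 3}
i=6, x='y': counts = {'y': 8, 'z': 10, 'x': 3}
i=7, x='x': counts = {'y': 8, 'z': 10, 'x': 10}
i=8, x='x': counts = {'y': 8, 'z': 10, 'x': 18}
i=9, x='y': counts = {'y': 17, 'z': 10, 'x': 18}

{'y': 17, 'z': 10, 'x': 18}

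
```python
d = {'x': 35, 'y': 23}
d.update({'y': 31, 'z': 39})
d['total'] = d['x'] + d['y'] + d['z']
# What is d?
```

After line 1: d = {'x': 35, 'y': 23}
After line 2 (y overwritten, z added): d = {'x': 35, 'y': 31, 'z': 39}
After line 3 (total = 35 + 31 + 39 = 105): d = {'x': 35, 'y': 31, 'z': 39, 'total': 105}

{'x': 35, 'y': 31, 'z': 39, 'total': 105}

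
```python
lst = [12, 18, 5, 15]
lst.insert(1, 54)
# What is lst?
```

[12, 54, 18, 5, 15]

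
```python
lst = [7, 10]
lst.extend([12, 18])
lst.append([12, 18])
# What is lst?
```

After line 1: lst = [7, 10]
After line 2 (extend unpacks [12, 18]): lst = [7, 10, 12, 18]
After line 3 (append adds [12, 18] as single element): lst = [7, 10, 12, 18, [12, 18]]

[7, 10, 12, 18, [12, 18]]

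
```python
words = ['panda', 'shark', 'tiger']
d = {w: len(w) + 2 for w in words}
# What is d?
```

{'panda': 7, 'shark': 7, 'tiger': 7}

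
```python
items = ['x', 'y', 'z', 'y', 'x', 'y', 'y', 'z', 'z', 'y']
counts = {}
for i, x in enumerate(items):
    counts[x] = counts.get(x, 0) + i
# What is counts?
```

Initial: counts = {}, items = ['x', 'y', 'z', 'y', 'x', 'y', 'y', 'z', 'z', 'y']
i=0, x='x': counts = {'x': 0}
i=1, x='y': counts = {'x': 0, 'y': 1}
i=2, x='z': counts = {'x': 0, 'y': 1, 'z': 2}
i=3, x='y': counts = {'x': 0, 'y': 4, 'z': 2}
i=4, x='x': counts = {'x': 4, 'y': 4, 'z': 2}
i=5, x='y': counts = {'x': 4, 'y': 9, 'z': 2}
i=6, x='y': counts = {'x': 4, 'y': 15, 'z': 2}
i=7, x='z': counts = {'x': 4, 'y': 15, 'z': 9}
i=8, x='z': counts = {'x': 4, 'y': 15, 'z': 17}
i=9, x='y': counts = {'x': 4, 'y': 24, 'z': 17}

{'x': 4, 'y': 24, 'z': 17}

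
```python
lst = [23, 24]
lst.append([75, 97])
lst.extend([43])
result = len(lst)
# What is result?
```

After line 1: lst = [23, 24]
After line 2 (append adds [75, 97] as single element): lst = [23, 24, [75, 97]]
After line 3 (extend unpacks [43], adds 43): lst = [23, 24, [75, 97], 43]
After line 4: result = len(lst) = 4

4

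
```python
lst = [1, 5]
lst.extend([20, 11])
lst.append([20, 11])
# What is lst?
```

After line 1: lst = [1, 5]
After line 2 (extend unpacks [20, 11]): lst = [1, 5, 20, 11]
After line 3 (append adds [20, 11] as single element): lst = [1, 5, 20, 11, [20, 11]]

[1, 5, 20, 11, [20, 11]]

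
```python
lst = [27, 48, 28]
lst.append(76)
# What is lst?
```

[27, 48, 28, 76]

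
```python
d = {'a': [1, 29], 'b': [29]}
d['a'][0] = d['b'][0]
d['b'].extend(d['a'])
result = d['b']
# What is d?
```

After line 1: d = {'a': [1, 29], 'b': [29]}
After line 2 (a[0] = b[0] = 29): d = {'a': [29, 29], 'b': [29]}
After line 3 (b.extend(a) appends [29, 29]): d = {'a': [29, 29], 'b': [29, 29, 29]}
After line 4: result = d['b'] = [29, 29, 29]

{'a': [29, 29], 'b': [29, 29, 29]}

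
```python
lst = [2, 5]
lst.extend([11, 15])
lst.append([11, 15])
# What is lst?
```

After line 1: lst = [2, 5]
After line 2 (extend unpacks [11, 15]): lst = [2, 5, 11, 15]
After line 3 (append adds [11, 15] as single element): lst = [2, 5, 11, 15, [11, 15]]

[2, 5, 11, 15, [11, 15]]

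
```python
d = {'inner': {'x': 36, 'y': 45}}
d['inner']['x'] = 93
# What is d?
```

After line 1: d = {'inner': {'x': 36, 'y': 45}}
After line 2 (inner x overwritten): d = {'inner': {'x': 93, 'y': 45}}

{'inner': {'x': 93, 'y': 45}}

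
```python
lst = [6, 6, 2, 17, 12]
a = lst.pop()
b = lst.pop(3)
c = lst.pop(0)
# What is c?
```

After line 1: lst = [6, 6, 2, 17, 12]
After line 2 (pop() -> a = 12): lst = [6, 6, 2, 17]
After line 3 (pop(3) -> b = 17): lst = [6, 6, 2]
After line 4 (pop(0) -> c = 6): lst = [6, 2]

6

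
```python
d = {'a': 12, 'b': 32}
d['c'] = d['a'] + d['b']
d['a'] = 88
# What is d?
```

After line 1: d = {'a': 12, 'b': 32}
After line 2 (d['c'] = 12 + 32): d = {'a': 12, 'b': 32, 'c': 44}
After line 3: d = {'a': 88, 'b': 32, 'c': 44}

{'a': 88, 'b': 32, 'c': 44}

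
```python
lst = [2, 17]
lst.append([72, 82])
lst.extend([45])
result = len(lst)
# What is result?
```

After line 1: lst = [2, 17]
After line 2 (append adds [72, 82] as single element): lst = [2, 17, [72, 82]]
After line 3 (extend unpacks [45], adds 45): lst = [2, 17, [72, 82], 45]
After line 4: result = len(lst) = 4

4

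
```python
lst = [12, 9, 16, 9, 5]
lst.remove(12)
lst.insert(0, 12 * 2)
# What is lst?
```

After line 1: lst = [12, 9, 16, 9, 5]
After line 2 (remove first 12): lst = [9, 16, 9, 5]
After line 3 (insert 24 at index 0): lst = [24, 9, 16, 9, 5]

[24, 9, 16, 9, 5]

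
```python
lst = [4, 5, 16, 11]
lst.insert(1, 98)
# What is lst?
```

[4, 98, 5, 16, 11]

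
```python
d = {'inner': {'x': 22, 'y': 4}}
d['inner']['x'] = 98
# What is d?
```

After line 1: d = {'inner': {'x': 22, 'y': 4}}
After line 2 (inner x overwritten): d = {'inner': {'x': 98, 'y': 4}}

{'inner': {'x': 98, 'y': 4}}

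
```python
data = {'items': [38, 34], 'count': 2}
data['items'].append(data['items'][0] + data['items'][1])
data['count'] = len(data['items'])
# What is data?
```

After line 1: data = {'items': [38, 34], 'count': 2}
After line 2 (append 38 + 34 = 72): data = {'items': [38, 34, 72], 'count': 2}
After line 3 (count = len(items) = 3): data = {'items': [38, 34, 72], 'count': 3}

{'items': [38, 34, 72], 'count': 3}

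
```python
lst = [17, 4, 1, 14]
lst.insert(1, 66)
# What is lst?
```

[17, 66, 4, 1, 14]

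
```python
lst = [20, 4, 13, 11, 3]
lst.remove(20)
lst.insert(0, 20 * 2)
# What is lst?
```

After line 1: lst = [20, 4, 13, 11, 3]
After line 2 (remove first 20): lst = [4, 13, 11, 3]
After line 3 (insert 40 at index 0): lst = [40, 4, 13, 11, 3]

[40, 4, 13, 11, 3]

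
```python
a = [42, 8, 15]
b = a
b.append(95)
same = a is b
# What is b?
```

After line 1: a = [42, 8, 15]
After line 2 (b = a is an alias, same object): a = [42, 8, 15], b = [42, 8, 15]
After line 3 (b.append mutates the shared list): a = [42, 8, 15, 95], b = [42, 8, 15, 95]
After line 4 (same = a is b; same object -> True): same = True

[42, 8, 15, 95]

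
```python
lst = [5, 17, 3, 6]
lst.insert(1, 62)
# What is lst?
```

[5, 62, 17, 3, 6]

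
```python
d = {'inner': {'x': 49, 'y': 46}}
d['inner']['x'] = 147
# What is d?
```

After line 1: d = {'inner': {'x': 49, 'y': 46}}
After line 2 (inner x overwritten): d = {'inner': {'x': 147, 'y': 46}}

{'inner': {'x': 147, 'y': 46}}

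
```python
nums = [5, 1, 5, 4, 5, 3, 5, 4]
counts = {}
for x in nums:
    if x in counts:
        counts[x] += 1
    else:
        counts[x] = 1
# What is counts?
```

Initial: counts = {}, nums = [5, 1, 5, 4, 5, 3, 5, 4]
See 5: counts = {5: 1}
See 1: counts = {5: 1, 1: 1}
See 5: counts = {5: 2, 1: 1}
See 4: counts = {5: 2, 1: 1, 4: 1}
See 5: counts = {5: 3, 1: 1, 4: 1}
See 3: counts = {5: 3, 1: 1, 4: 1, 3: 1}
See 5: counts = {5: 4, 1: 1, 4: 1, 3: 1}
See 4: counts = {5: 4, 1: 1, 4: 2, 3: 1}

{5: 4, 1: 1, 4: 2, 3: 1}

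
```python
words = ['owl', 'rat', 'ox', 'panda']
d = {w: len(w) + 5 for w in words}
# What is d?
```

{'owl': 8, 'rat': 8, 'ox': 7, 'panda': 10}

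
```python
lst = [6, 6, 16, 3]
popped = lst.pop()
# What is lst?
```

[6, 6, 16]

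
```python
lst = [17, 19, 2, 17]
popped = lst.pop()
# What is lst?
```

[17, 19, 2]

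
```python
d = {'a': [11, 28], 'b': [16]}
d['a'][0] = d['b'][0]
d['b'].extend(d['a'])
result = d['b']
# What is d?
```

After line 1: d = {'a': [11, 28], 'b': [16]}
After line 2 (a[0] = b[0] = 16): d = {'a': [16, 28], 'b': [16]}
After line 3 (b.extend(a) appends [16, 28]): d = {'a': [16, 28], 'b': [16, 16, 28]}
After line 4: result = d['b'] = [16, 16, 28]

{'a': [16, 28], 'b': [16, 16, 28]}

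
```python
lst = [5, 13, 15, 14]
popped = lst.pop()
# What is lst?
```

[5, 13, 15]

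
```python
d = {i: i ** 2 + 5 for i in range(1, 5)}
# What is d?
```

{1: 6, 2: 9, 3: 14, 4: 21}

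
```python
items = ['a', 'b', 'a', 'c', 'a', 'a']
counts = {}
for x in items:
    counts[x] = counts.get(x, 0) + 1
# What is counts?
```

Initial: counts = {}, items = ['a', 'b', 'a', 'c', 'a', 'a']
See 'a': counts = {'a': 1}
See 'b': counts = {'a': 1, 'b': 1}
See 'a': counts = {'a': 2, 'b': 1}
See 'c': counts = {'a': 2, 'b': 1, 'c': 1}
See 'a': counts = {'a': 3, 'b': 1, 'c': 1}
See 'a': counts = {'a': 4, 'b': 1, 'c': 1}

{'a': 4, 'b': 1, 'c': 1}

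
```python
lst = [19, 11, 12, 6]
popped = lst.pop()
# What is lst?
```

[19, 11, 12]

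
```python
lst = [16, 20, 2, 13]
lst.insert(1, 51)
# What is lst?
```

[16, 51, 20, 2, 13]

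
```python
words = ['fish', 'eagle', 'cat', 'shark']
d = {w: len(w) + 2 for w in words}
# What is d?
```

{'fish': 6, 'eagle': 7, 'cat': 5, 'shark': 7}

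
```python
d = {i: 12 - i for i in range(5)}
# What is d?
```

{0: 12, 1: 11, 2: 10, 3: 9, 4: 8}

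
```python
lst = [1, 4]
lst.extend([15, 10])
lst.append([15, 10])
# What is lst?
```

After line 1: lst = [1, 4]
After line 2 (extend unpacks [15, 10]): lst = [1, 4, 15, 10]
After line 3 (append adds [15, 10] as single element): lst = [1, 4, 15, 10, [15, 10]]

[1, 4, 15, 10, [15, 10]]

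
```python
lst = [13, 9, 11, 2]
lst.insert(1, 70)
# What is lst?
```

[13, 70, 9, 11, 2]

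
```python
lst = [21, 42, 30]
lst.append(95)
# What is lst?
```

[21, 42, 30, 95]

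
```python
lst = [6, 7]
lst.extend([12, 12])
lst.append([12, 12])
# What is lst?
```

After line 1: lst = [6, 7]
After line 2 (extend unpacks [12, 12]): lst = [6, 7, 12, 12]
After line 3 (append adds [12, 12] as single element): lst = [6, 7, 12, 12, [12, 12]]

[6, 7, 12, 12, [12, 12]]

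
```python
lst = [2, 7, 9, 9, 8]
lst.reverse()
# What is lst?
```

[8, 9, 9, 7, 2]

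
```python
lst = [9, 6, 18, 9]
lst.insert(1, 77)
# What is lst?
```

[9, 77, 6, 18, 9]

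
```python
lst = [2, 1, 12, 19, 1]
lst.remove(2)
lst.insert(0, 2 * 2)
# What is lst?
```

After line 1: lst = [2, 1, 12, 19, 1]
After line 2 (remove first 2): lst = [1, 12, 19, 1]
After line 3 (insert 4 at index 0): lst = [4, 1, 12, 19, 1]

[4, 1, 12, 19, 1]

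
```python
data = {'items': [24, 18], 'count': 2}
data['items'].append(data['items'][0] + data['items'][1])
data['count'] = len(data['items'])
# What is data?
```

After line 1: data = {'items': [24, 18], 'count': 2}
After line 2 (append 24 + 18 = 42): data = {'items': [24, 18, 42], 'count': 2}
After line 3 (count = len(items) = 3): data = {'items': [24, 18, 42], 'count': 3}

{'items': [24, 18, 42], 'count': 3}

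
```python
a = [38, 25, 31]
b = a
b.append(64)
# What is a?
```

After line 1: a = [38, 25, 31]
After line 2 (b = a is an alias, same object): a = [38, 25, 31], b = [38, 25, 31]
After line 3 (b.append mutates the shared list): a = [38, 25, 31, 64], b = [38, 25, 31, 64]

[38, 25, 31, 64]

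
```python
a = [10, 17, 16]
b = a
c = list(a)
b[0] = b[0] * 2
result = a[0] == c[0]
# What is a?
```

After line 1: a = [10, 17, 16]
After line 2 (b = a, alias): a = [10, 17, 16], b = [10, 17, 16]
After line 3 (c = list(a) is a copy, new object): c = [10, 17, 16]
After line 4 (b[0] = 10 * 2 = 20; mutates shared a/b): a = b = [20, 17, 16], c = [10, 17, 16]
After line 5 (a[0] = 20, c[0] = 10; result = False)

[20, 17, 16]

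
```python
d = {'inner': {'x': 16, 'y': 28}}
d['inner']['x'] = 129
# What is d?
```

After line 1: d = {'inner': {'x': 16, 'y': 28}}
After line 2 (inner x overwritten): d = {'inner': {'x': 129, 'y': 28}}

{'inner': {'x': 129, 'y': 28}}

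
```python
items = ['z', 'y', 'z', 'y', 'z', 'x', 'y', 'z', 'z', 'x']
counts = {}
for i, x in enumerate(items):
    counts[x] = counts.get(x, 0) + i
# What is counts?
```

Initial: counts = {}, items = ['z', 'y', 'z', 'y', 'z', 'x', 'y', 'z', 'z', 'x']
i=0, x='z': counts = {'z': 0}
i=1, x='y': counts = {'z': 0, 'y': 1}
i=2, x='z': counts = {'z': 2, 'y': 1}
i=3, x='y': counts = {'z': 2, 'y': 4}
i=4, x='z': counts = {'z': 6, 'y': 4}
i=5, x='x': counts = {'z': 6, 'y': 4, 'x': 5}
i=6, x='y': counts = {'z': 6, 'y': 10, 'x': 5}
i=7, x='z': counts = {'z': 13, 'y': 10, 'x': 5}
i=8, x='z': counts = {'z': 21, 'y': 10, 'x': 5}
i=9, x='x': counts = {'z': 21, 'y': 10, 'x': 14}

{'z': 21, 'y': 10, 'x': 14}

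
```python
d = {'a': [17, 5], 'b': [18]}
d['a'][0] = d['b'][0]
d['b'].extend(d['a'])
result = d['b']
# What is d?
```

After line 1: d = {'a': [17, 5], 'b': [18]}
After line 2 (a[0] = b[0] = 18): d = {'a': [18, 5], 'b': [18]}
After line 3 (b.extend(a) appends [18, 5]): d = {'a': [18, 5], 'b': [18, 18, 5]}
After line 4: result = d['b'] = [18, 18, 5]

{'a': [18, 5], 'b': [18, 18, 5]}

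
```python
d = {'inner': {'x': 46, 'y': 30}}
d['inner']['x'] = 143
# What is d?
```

After line 1: d = {'inner': {'x': 46, 'y': 30}}
After line 2 (inner x overwritten): d = {'inner': {'x': 143, 'y': 30}}

{'inner': {'x': 143, 'y': 30}}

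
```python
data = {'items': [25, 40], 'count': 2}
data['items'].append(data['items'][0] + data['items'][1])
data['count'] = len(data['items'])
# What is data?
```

After line 1: data = {'items': [25, 40], 'count': 2}
After line 2 (append 25 + 40 = 65): data = {'items': [25, 40, 65], 'count': 2}
After line 3 (count = len(items) = 3): data = {'items': [25, 40, 65], 'count': 3}

{'items': [25, 40, 65], 'count': 3}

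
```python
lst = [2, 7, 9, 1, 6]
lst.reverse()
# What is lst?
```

[6, 1, 9, 7, 2]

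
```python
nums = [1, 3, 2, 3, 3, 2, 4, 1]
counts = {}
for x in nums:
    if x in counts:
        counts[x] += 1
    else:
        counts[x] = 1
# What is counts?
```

Initial: counts = {}, nums = [1, 3, 2, 3, 3, 2, 4, 1]
See 1: counts = {1: 1}
See 3: counts = {1: 1, 3: 1}
See 2: counts = {1: 1, 3: 1, 2: 1}
See 3: counts = {1: 1, 3: 2, 2: 1}
See 3: counts = {1: 1, 3: 3, 2: 1}
See 2: counts = {1: 1, 3: 3, 2: 2}
See 4: counts = {1: 1, 3: 3, 2: 2, 4: 1}
See 1: counts = {1: 2, 3: 3, 2: 2, 4: 1}

{1: 2, 3: 3, 2: 2, 4: 1}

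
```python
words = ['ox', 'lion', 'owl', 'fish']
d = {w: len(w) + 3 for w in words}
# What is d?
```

{'ox': 5, 'lion': 7, 'owl': 6, 'fish': 7}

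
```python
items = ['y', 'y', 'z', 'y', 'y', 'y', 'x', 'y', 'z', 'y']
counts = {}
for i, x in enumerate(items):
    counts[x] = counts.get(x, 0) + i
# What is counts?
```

Initial: counts = {}, items = ['y', 'y', 'z', 'y', 'y', 'y', 'x', 'y', 'z', 'y']
i=0, x='y': counts = {'y': 0}
i=1, x='y': counts = {'y': 1}
i=2, x='z': counts = {'y': 1, 'z': 2}
i=3, x='y': counts = {'y': 4, 'z': 2}
i=4, x='y': counts = {'y': 8, 'z': 2}
i=5, x='y': counts = {'y': 13, 'z': 2}
i=6, x='x': counts = {'y': 13, 'z': 2, 'x': 6}
i=7, x='y': counts = {'y': 20, 'z': 2, 'x': 6}
i=8, x='z': counts = {'y': 20, 'z': 10, 'x': 6}
i=9, x='y': counts = {'y': 29, 'z': 10, 'x': 6}

{'y': 29, 'z': 10, 'x': 6}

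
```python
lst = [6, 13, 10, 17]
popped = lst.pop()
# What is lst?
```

[6, 13, 10]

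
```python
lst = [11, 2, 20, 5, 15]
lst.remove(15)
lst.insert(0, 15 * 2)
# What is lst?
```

After line 1: lst = [11, 2, 20, 5, 15]
After line 2 (remove first 15): lst = [11, 2, 20, 5]
After line 3 (insert 30 at index 0): lst = [30, 11, 2, 20, 5]

[30, 11, 2, 20, 5]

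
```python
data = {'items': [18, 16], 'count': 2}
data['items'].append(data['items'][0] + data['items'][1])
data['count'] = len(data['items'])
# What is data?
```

After line 1: data = {'items': [18, 16], 'count': 2}
After line 2 (append 18 + 16 = 34): data = {'items': [18, 16, 34], 'count': 2}
After line 3 (count = len(items) = 3): data = {'items': [18, 16, 34], 'count': 3}

{'items': [18, 16, 34], 'count': 3}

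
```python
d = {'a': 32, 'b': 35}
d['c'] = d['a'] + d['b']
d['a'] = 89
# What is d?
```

After line 1: d = {'a': 32, 'b': 35}
After line 2 (d['c'] = 32 + 35): d = {'a': 32, 'b': 35, 'c': 67}
After line 3: d = {'a': 89, 'b': 35, 'c': 67}

{'a': 89, 'b': 35, 'c': 67}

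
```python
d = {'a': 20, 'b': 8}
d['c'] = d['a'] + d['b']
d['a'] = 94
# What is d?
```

After line 1: d = {'a': 20, 'b': 8}
After line 2 (d['c'] = 20 + 8): d = {'a': 20, 'b': 8, 'c': 28}
After line 3: d = {'a': 94, 'b': 8, 'c': 28}

{'a': 94, 'b': 8, 'c': 28}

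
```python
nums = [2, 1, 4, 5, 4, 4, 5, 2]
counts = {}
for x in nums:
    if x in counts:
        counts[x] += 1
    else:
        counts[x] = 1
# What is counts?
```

Initial: counts = {}, nums = [2, 1, 4, 5, 4, 4, 5, 2]
See 2: counts = {2: 1}
See 1: counts = {2: 1, 1: 1}
See 4: counts = {2: 1, 1: 1, 4: 1}
See 5: counts = {2: 1, 1: 1, 4: 1, 5: 1}
See 4: counts = {2: 1, 1: 1, 4: 2, 5: 1}
See 4: counts = {2: 1, 1: 1, 4: 3, 5: 1}
See 5: counts = {2: 1, 1: 1, 4: 3, 5: 2}
See 2: counts = {2: 2, 1: 1, 4: 3, 5: 2}

{2: 2, 1: 1, 4: 3, 5: 2}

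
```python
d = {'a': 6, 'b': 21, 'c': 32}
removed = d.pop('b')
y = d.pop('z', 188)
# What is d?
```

After line 1: d = {'a': 6, 'b': 21, 'c': 32}
After line 2 (pop 'b' returns 21): d = {'a': 6, 'c': 32}, removed = 21
After line 3 (pop 'z' missing, returns default 188): d = {'a': 6, 'c': 32}, y = 188

{'a': 6, 'c': 32}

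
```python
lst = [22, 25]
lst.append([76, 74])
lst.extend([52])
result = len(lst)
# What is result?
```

After line 1: lst = [22, 25]
After line 2 (append adds [76, 74] as single element): lst = [22, 25, [76, 74]]
After line 3 (extend unpacks [52], adds 52): lst = [22, 25, [76, 74], 52]
After line 4: result = len(lst) = 4

4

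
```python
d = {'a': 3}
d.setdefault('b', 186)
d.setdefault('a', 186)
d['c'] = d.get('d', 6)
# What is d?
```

After line 1: d = {'a': 3}
After line 2 (setdefault adds 'b'=186): d = {'a': 3, 'b': 186}
After line 3 (setdefault 'a' no-op, already exists): d = {'a': 3, 'b': 186}
After line 4 (get('d', 6) returns default since 'd' not in d): d = {'a': 3, 'b': 186, 'c': 6}

{'a': 3, 'b': 186, 'c': 6}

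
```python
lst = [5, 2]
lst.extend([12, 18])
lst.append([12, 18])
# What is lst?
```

After line 1: lst = [5, 2]
After line 2 (extend unpacks [12, 18]): lst = [5, 2, 12, 18]
After line 3 (append adds [12, 18] as single element): lst = [5, 2, 12, 18, [12, 18]]

[5, 2, 12, 18, [12, 18]]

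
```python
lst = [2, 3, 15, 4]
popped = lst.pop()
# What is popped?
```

4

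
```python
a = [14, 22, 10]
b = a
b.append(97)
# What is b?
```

After line 1: a = [14, 22, 10]
After line 2 (b = a is an alias, same object): a = [14, 22, 10], b = [14, 22, 10]
After line 3 (b.append mutates the shared list): a = [14, 22, 10, 97], b = [14, 22, 10, 97]

[14, 22, 10, 97]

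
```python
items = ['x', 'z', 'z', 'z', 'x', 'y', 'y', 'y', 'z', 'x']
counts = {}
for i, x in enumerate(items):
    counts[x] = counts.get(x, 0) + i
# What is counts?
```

Initial: counts = {}, items = ['x', 'z', 'z', 'z', 'x', 'y', 'y', 'y', 'z', 'x']
i=0, x='x': counts = {'x': 0}
i=1, x='z': counts = {'x': 0, 'z': 1}
i=2, x='z': counts = {'x': 0, 'z': 3}
i=3, x='z': counts = {'x': 0, 'z': 6}
i=4, x='x': counts = {'x': 4, 'z': 6}
i=5, x='y': counts = {'x': 4, 'z': 6, 'y': 5}
i=6, x='y': counts = {'x': 4, 'z': 6, 'y': 11}
i=7, x='y': counts = {'x': 4, 'z': 6, 'y': 18}
i=8, x='z': counts = {'x': 4, 'z': 14, 'y': 18}
i=9, x='x': counts = {'x': 13, 'z': 14, 'y': 18}

{'x': 13, 'z': 14, 'y': 18}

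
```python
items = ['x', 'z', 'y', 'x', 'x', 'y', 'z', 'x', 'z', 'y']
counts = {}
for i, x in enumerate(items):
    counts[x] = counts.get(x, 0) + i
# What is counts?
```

Initial: counts = {}, items = ['x', 'z', 'y', 'x', 'x', 'y', 'z', 'x', 'z', 'y']
i=0, x='x': counts = {'x': 0}
i=1, x='z': counts = {'x': 0, 'z': 1}
i=2, x='y': counts = {'x': 0, 'z': 1, 'y': 2}
i=3, x='x': counts = {'x': 3, 'z': 1, 'y': 2}
i=4, x='x': counts = {'x': 7, 'z': 1, 'y': 2}
i=5, x='y': counts = {'x': 7, 'z': 1, 'y': 7}
i=6, x='z': counts = {'x': 7, 'z': 7, 'y': 7}
i=7, x='x': counts = {'x': 14, 'z': 7, 'y': 7}
i=8, x='z': counts = {'x': 14, 'z': 15, 'y': 7}
i=9, x='y': counts = {'x': 14, 'z': 15, 'y': 16}

{'x': 14, 'z': 15, 'y': 16}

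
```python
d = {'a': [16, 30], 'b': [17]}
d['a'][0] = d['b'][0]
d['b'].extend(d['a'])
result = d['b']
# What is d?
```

After line 1: d = {'a': [16, 30], 'b': [17]}
After line 2 (a[0] = b[0] = 17): d = {'a': [17, 30], 'b': [17]}
After line 3 (b.extend(a) appends [17, 30]): d = {'a': [17, 30], 'b': [17, 17, 30]}
After line 4: result = d['b'] = [17, 17, 30]

{'a': [17, 30], 'b': [17, 17, 30]}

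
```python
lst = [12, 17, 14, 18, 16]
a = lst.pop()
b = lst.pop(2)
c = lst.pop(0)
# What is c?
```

After line 1: lst = [12, 17, 14, 18, 16]
After line 2 (pop() -> a = 16): lst = [12, 17, 14, 18]
After line 3 (pop(2) -> b = 14): lst = [12, 17, 18]
After line 4 (pop(0) -> c = 12): lst = [17, 18]

12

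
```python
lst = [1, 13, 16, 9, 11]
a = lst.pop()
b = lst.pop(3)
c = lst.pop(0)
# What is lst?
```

After line 1: lst = [1, 13, 16, 9, 11]
After line 2 (pop() -> a = 11): lst = [1, 13, 16, 9]
After line 3 (pop(3) -> b = 9): lst = [1, 13, 16]
After line 4 (pop(0) -> c = 1): lst = [13, 16]

[13, 16]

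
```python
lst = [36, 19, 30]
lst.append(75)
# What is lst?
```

[36, 19, 30, 75]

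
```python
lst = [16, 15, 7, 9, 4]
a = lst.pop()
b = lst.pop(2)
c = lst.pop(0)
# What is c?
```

After line 1: lst = [16, 15, 7, 9, 4]
After line 2 (pop() -> a = 4): lst = [16, 15, 7, 9]
After line 3 (pop(2) -> b = 7): lst = [16, 15, 9]
After line 4 (pop(0) -> c = 16): lst = [15, 9]

16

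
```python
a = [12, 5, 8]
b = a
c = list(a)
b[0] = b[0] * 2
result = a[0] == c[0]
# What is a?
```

After line 1: a = [12, 5, 8]
After line 2 (b = a, alias): a = [12, 5, 8], b = [12, 5, 8]
After line 3 (c = list(a) is a copy, new object): c = [12, 5, 8]
After line 4 (b[0] = 12 * 2 = 24; mutates shared a/b): a = b = [24, 5, 8], c = [12, 5, 8]
After line 5 (a[0] = 24, c[0] = 12; result = False)

[24, 5, 8]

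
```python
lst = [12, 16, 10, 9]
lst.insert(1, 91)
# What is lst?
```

[12, 91, 16, 10, 9]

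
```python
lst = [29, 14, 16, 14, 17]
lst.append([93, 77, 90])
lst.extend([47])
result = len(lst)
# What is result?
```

After line 1: lst = [29, 14, 16, 14, 17]
After line 2 (append adds [93, 77, 90] as single element): lst = [29, 14, 16, 14, 17, [93, 77, 90]]
After line 3 (extend unpacks [47], adds 47): lst = [29, 14, 16, 14, 17, [93, 77, 90], 47]
After line 4: result = len(lst) = 7

7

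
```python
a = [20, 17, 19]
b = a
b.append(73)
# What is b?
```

After line 1: a = [20, 17, 19]
After line 2 (b = a is an alias, same object): a = [20, 17, 19], b = [20, 17, 19]
After line 3 (b.append mutates the shared list): a = [20, 17, 19, 73], b = [20, 17, 19, 73]

[20, 17, 19, 73]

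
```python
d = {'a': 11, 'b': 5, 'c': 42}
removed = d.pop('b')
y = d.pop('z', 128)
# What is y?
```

After line 1: d = {'a': 11, 'b': 5, 'c': 42}
After line 2 (pop 'b' returns 5): d = {'a': 11, 'c': 42}, removed = 5
After line 3 (pop 'z' missing, returns default 128): d = {'a': 11, 'c': 42}, y = 128

128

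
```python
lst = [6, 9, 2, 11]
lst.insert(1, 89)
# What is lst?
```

[6, 89, 9, 2, 11]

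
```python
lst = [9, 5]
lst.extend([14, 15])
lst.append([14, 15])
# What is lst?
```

After line 1: lst = [9, 5]
After line 2 (extend unpacks [14, 15]): lst = [9, 5, 14, 15]
After line 3 (append adds [14, 15] as single element): lst = [9, 5, 14, 15, [14, 15]]

[9, 5, 14, 15, [14, 15]]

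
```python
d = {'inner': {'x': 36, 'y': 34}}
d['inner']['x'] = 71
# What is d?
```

After line 1: d = {'inner': {'x': 36, 'y': 34}}
After line 2 (inner x overwritten): d = {'inner': {'x': 71, 'y': 34}}

{'inner': {'x': 71, 'y': 34}}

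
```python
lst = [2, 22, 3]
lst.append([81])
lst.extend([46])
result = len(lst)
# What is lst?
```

After line 1: lst = [2, 22, 3]
After line 2 (append adds [81] as single element): lst = [2, 22, 3, [81]]
After line 3 (extend unpacks [46], adds 46): lst = [2, 22, 3, [81], 46]
After line 4: result = len(lst) = 5

[2, 22, 3, [81], 46]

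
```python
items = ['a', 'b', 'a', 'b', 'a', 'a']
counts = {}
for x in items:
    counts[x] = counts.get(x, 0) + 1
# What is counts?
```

Initial: counts = {}, items = ['a', 'b', 'a', 'b', 'a', 'a']
See 'a': counts = {'a': 1}
See 'b': counts = {'a': 1, 'b': 1}
See 'a': counts = {'a': 2, 'b': 1}
See 'b': counts = {'a': 2, 'b': 2}
See 'a': counts = {'a': 3, 'b': 2}
See 'a': counts = {'a': 4, 'b': 2}

{'a': 4, 'b': 2}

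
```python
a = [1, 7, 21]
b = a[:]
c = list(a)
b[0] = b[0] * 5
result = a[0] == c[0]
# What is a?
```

After line 1: a = [1, 7, 21]
After line 2 (b = a[:], copy): a = [1, 7, 21], b = [1, 7, 21]
After line 3 (c = list(a) is a copy, new object): c = [1, 7, 21]
After line 4 (b[0] = 1 * 5 = 5; only b mutates (copy)): a = [1, 7, 21], b = [5, 7, 21], c = [1, 7, 21]
After line 5 (a[0] = 1, c[0] = 1; result = True)

[1, 7, 21]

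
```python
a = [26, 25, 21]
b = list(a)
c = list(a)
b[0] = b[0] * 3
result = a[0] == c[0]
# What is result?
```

After line 1: a = [26, 25, 21]
After line 2 (b = list(a), copy): a = [26, 25, 21], b = [26, 25, 21]
After line 3 (c = list(a) is a copy, new object): c = [26, 25, 21]
After line 4 (b[0] = 26 * 3 = 78; only b mutates (copy)): a = [26, 25, 21], b = [78, 25, 21], c = [26, 25, 21]
After line 5 (a[0] = 26, c[0] = 26; result = True)

True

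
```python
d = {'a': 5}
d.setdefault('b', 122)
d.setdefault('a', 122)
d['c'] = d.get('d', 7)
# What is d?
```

After line 1: d = {'a': 5}
After line 2 (setdefault adds 'b'=122): d = {'a': 5, 'b': 122}
After line 3 (setdefault 'a' no-op, already exists): d = {'a': 5, 'b': 122}
After line 4 (get('d', 7) returns default since 'd' not in d): d = {'a': 5, 'b': 122, 'c': 7}

{'a': 5, 'b': 122, 'c': 7}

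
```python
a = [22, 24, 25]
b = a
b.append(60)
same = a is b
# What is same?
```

After line 1: a = [22, 24, 25]
After line 2 (b = a is an alias, same object): a = [22, 24, 25], b = [22, 24, 25]
After line 3 (b.append mutates the shared list): a = [22, 24, 25, 60], b = [22, 24, 25, 60]
After line 4 (same = a is b; same object -> True): same = True

True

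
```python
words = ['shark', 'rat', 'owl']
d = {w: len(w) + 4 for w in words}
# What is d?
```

{'shark': 9, 'rat': 7, 'owl': 7}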